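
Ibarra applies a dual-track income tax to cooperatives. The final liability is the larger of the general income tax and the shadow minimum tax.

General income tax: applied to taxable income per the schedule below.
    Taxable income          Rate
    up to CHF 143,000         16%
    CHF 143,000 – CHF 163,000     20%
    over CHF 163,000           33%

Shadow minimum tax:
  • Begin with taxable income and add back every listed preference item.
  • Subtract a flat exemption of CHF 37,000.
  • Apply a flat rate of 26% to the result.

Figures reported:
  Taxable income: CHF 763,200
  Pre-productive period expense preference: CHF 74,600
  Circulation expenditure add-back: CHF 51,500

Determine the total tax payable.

Shadow minimum tax:
  Adjusted income: CHF 763,200 + CHF 74,600 + CHF 51,500 = CHF 889,300
  Less exemption CHF 37,000 → base CHF 852,300
  CHF 852,300 × 26% = CHF 221,598

General income tax:
  CHF 143,000 × 16% = CHF 22,880
  CHF 20,000 × 20% = CHF 4,000
  CHF 600,200 × 33% = CHF 198,066
  → CHF 224,946

CHF 224,946 > CHF 221,598, so the general income tax governs.

CHF 224,946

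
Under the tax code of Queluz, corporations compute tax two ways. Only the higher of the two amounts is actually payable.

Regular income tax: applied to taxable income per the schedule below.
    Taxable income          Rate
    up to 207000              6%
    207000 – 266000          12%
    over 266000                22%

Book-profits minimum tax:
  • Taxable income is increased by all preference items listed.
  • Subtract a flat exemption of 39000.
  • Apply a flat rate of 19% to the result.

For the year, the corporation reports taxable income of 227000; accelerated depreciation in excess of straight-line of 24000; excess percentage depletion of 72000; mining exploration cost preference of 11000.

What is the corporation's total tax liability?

Regular income tax:
  207000 × 6% = 12420
  20000 × 12% = 2400
  → 14820

Book-profits minimum tax:
  Adjusted income: 227000 + 24000 + 72000 + 11000 = 334000
  Less exemption 39000 → base 295000
  295000 × 19% = 56050

56050 > 14820, so the book-profits minimum tax is the binding amount.

56050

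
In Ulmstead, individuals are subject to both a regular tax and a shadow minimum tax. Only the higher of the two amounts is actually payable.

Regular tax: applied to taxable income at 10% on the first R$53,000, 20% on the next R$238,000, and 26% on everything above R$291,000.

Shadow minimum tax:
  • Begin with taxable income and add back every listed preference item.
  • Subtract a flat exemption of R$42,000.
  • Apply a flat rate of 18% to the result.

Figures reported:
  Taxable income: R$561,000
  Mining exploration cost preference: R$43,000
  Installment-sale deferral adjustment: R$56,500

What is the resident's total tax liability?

Regular tax:
  R$53,000 × 10% = R$5,300
  R$238,000 × 20% = R$47,600
  R$270,000 × 26% = R$70,200
  → R$123,100

Shadow minimum tax:
  Adjusted income: R$561,000 + R$43,000 + R$56,500 = R$660,500
  Less exemption R$42,000 → base R$618,500
  R$618,500 × 18% = R$111,330

R$123,100 > R$111,330, so the regular tax governs.

R$123,100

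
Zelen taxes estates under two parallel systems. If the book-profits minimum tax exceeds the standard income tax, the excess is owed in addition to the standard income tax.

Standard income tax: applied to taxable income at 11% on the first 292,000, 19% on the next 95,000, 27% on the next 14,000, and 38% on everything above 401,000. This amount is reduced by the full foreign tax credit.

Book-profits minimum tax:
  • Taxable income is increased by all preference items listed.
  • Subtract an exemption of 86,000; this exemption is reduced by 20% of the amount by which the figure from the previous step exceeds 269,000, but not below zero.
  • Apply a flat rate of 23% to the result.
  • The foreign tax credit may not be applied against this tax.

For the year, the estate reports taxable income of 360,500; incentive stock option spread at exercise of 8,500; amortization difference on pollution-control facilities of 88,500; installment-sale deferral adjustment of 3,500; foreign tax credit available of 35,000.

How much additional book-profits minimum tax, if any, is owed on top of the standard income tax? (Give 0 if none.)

Book-profits minimum tax:
  Adjusted income: 360,500 + 8,500 + 88,500 + 3,500 = 461,000
  Exemption: 86,000 − 20% × (461,000 − 269,000) = 86,000 − 38,400 = 47,600
  Base: 461,000 − 47,600 = 413,400
  413,400 × 23% = 95,082

Standard income tax:
  292,000 × 11% = 32,120
  68,500 × 19% = 13,015
  → 45,135
  Less foreign tax credit 35,000 → 10,135

Excess of book-profits minimum tax over standard income tax: 95,082 − 10,135 = 84,947.

84,947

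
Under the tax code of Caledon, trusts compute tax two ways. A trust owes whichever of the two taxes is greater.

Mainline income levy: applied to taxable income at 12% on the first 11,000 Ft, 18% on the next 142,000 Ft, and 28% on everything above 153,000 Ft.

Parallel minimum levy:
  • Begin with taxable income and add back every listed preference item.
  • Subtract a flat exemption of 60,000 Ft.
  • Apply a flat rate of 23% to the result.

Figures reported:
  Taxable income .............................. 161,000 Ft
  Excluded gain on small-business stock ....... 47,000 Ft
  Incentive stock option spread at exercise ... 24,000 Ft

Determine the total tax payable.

Parallel minimum levy:
  Adjusted income: 161,000 Ft + 47,000 Ft + 24,000 Ft = 232,000 Ft
  Less exemption 60,000 Ft → base 172,000 Ft
  172,000 Ft × 23% = 39,560 Ft

Mainline income levy:
  11,000 Ft × 12% = 1,320 Ft
  142,000 Ft × 18% = 25,560 Ft
  8,000 Ft × 28% = 2,240 Ft
  → 29,120 Ft

39,560 Ft > 29,120 Ft, so the parallel minimum levy is the binding amount.

39,560 Ft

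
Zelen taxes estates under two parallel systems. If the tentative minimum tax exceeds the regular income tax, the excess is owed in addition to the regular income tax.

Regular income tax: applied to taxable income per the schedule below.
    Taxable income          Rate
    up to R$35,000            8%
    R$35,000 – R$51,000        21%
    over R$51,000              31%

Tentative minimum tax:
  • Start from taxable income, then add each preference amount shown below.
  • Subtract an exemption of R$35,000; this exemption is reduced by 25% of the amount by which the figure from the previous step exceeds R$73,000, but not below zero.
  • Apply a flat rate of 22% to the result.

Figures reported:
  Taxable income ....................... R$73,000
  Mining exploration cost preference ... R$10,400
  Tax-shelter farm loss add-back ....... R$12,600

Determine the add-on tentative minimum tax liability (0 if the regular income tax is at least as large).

R$1,705

Tentative minimum tax:
  Adjusted income: R$73,000 + R$10,400 + R$12,600 = R$96,000
  Exemption: R$35,000 − 25% × (R$96,000 − R$73,000) = R$35,000 − R$5,750 = R$29,250
  Base: R$96,000 − R$29,250 = R$66,750
  R$66,750 × 22% = R$14,685

Regular income tax:
  R$35,000 × 8% = R$2,800
  R$16,000 × 21% = R$3,360
  R$22,000 × 31% = R$6,820
  → R$12,980

Excess of tentative minimum tax over regular income tax: R$14,685 − R$12,980 = R$1,705.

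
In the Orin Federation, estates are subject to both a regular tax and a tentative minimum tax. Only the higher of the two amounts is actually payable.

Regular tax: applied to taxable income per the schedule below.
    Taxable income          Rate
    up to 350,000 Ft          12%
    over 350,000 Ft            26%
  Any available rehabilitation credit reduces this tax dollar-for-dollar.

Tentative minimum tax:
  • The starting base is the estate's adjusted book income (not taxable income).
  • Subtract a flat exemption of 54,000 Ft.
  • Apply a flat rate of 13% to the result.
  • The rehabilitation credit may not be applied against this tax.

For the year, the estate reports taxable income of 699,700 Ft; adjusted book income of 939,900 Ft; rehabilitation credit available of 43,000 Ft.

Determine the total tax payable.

Tentative minimum tax:
  Base (adjusted book income): 939,900 Ft
  Less exemption 54,000 Ft → base 885,900 Ft
  885,900 Ft × 13% = 115,167 Ft

Regular tax:
  350,000 Ft × 12% = 42,000 Ft
  349,700 Ft × 26% = 90,922 Ft
  → 132,922 Ft
  Less rehabilitation credit 43,000 Ft → 89,922 Ft

115,167 Ft > 89,922 Ft, so the tentative minimum tax is the binding amount.

115,167 Ft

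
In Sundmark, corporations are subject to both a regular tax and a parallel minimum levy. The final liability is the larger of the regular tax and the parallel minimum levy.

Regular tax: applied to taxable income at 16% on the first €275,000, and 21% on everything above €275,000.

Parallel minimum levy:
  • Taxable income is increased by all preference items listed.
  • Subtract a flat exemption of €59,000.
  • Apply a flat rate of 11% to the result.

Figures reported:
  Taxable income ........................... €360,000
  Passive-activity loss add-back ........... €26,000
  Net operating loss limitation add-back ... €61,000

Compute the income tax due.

Regular tax:
  €275,000 × 16% = €44,000
  €85,000 × 21% = €17,850
  → €61,850

Parallel minimum levy:
  Adjusted income: €360,000 + €26,000 + €61,000 = €447,000
  Less exemption €59,000 → base €388,000
  €388,000 × 11% = €42,680

€61,850 > €42,680, so the regular tax governs.

€61,850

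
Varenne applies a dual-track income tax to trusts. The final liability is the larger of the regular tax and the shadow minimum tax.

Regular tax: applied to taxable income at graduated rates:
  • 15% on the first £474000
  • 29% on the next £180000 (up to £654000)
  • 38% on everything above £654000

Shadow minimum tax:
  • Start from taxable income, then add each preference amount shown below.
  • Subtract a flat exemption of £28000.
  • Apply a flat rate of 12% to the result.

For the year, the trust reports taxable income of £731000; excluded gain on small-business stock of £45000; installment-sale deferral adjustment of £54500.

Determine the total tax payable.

Shadow minimum tax:
  Adjusted income: £731000 + £45000 + £54500 = £830500
  Less exemption £28000 → base £802500
  £802500 × 12% = £96300

Regular tax:
  £474000 × 15% = £71100
  £180000 × 29% = £52200
  £77000 × 38% = £29260
  → £152560

£152560 > £96300, so the regular tax governs.

£152560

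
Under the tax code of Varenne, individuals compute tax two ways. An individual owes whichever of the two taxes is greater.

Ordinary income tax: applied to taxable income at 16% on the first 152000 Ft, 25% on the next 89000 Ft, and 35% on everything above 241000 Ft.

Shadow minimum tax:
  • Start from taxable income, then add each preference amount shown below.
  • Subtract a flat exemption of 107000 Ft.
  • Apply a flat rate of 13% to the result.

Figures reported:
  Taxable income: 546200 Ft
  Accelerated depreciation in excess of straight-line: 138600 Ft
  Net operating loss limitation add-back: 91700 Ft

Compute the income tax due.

Ordinary income tax:
  152000 Ft × 16% = 24320 Ft
  89000 Ft × 25% = 22250 Ft
  305200 Ft × 35% = 106820 Ft
  → 153390 Ft

Shadow minimum tax:
  Adjusted income: 546200 Ft + 138600 Ft + 91700 Ft = 776500 Ft
  Less exemption 107000 Ft → base 669500 Ft
  669500 Ft × 13% = 87035 Ft

153390 Ft > 87035 Ft, so the ordinary income tax governs.

153390 Ft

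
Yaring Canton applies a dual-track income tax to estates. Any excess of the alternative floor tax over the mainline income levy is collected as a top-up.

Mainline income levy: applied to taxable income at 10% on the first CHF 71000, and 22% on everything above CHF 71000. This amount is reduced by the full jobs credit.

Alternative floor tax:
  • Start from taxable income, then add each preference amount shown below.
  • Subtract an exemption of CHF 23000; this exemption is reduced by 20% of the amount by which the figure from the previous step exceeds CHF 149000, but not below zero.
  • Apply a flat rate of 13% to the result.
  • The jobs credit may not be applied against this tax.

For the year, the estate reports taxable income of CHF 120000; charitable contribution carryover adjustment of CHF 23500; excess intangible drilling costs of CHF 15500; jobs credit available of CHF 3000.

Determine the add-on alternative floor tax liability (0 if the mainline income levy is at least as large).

Alternative floor tax:
  Adjusted income: CHF 120000 + CHF 23500 + CHF 15500 = CHF 159000
  Exemption: CHF 23000 − 20% × (CHF 159000 − CHF 149000) = CHF 23000 − CHF 2000 = CHF 21000
  Base: CHF 159000 − CHF 21000 = CHF 138000
  CHF 138000 × 13% = CHF 17940

Mainline income levy:
  CHF 71000 × 10% = CHF 7100
  CHF 49000 × 22% = CHF 10780
  → CHF 17880
  Less jobs credit CHF 3000 → CHF 14880

Excess of alternative floor tax over mainline income levy: CHF 17940 − CHF 14880 = CHF 3060.

CHF 3060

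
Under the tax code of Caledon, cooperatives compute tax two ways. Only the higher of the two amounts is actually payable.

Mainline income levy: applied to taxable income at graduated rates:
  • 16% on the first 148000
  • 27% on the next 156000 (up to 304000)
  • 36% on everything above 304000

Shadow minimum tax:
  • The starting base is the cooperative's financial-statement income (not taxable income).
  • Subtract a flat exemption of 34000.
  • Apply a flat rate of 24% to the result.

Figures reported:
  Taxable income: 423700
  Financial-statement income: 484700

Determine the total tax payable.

Mainline income levy:
  148000 × 16% = 23680
  156000 × 27% = 42120
  119700 × 36% = 43092
  → 108892

Shadow minimum tax:
  Base (financial-statement income): 484700
  Less exemption 34000 → base 450700
  450700 × 24% = 108168

108892 > 108168, so the mainline income levy governs.

108892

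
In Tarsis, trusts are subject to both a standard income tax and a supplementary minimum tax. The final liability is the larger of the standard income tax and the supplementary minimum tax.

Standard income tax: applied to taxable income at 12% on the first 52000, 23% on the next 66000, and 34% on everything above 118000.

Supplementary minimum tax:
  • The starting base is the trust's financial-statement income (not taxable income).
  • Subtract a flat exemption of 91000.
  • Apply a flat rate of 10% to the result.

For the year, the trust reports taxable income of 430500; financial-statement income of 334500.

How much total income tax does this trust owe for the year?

Standard income tax:
  52000 × 12% = 6240
  66000 × 23% = 15180
  312500 × 34% = 106250
  → 127670

Supplementary minimum tax:
  Base (financial-statement income): 334500
  Less exemption 91000 → base 243500
  243500 × 10% = 24350

127670 > 24350, so the standard income tax governs.

127670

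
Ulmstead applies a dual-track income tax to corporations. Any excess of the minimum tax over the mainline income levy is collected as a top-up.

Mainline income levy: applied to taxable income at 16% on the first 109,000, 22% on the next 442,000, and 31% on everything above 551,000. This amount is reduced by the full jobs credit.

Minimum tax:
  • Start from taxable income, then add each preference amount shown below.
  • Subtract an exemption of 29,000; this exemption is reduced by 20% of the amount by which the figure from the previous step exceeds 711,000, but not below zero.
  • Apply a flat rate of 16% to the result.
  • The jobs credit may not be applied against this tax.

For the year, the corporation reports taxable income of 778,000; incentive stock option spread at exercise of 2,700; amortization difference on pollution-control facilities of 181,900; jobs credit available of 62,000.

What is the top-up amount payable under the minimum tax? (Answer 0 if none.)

Mainline income levy:
  109,000 × 16% = 17,440
  442,000 × 22% = 97,240
  227,000 × 31% = 70,370
  → 185,050
  Less jobs credit 62,000 → 123,050

Minimum tax:
  Adjusted income: 778,000 + 2,700 + 181,900 = 962,600
  Exemption: 20% × (962,600 − 711,000) = 50,320 ≥ 29,000, so the exemption is fully phased out
  Base: 962,600 − 0 = 962,600
  962,600 × 16% = 154,016

Excess of minimum tax over mainline income levy: 154,016 − 123,050 = 30,966.

30,966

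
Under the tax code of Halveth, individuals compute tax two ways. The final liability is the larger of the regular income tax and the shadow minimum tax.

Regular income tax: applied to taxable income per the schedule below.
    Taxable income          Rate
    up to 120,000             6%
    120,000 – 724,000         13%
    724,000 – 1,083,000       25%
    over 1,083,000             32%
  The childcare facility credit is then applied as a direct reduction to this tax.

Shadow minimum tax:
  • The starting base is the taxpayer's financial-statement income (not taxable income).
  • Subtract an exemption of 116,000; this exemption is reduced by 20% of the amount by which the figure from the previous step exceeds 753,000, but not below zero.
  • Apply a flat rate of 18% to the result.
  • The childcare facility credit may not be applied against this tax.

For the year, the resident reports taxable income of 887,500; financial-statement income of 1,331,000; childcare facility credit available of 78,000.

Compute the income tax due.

239,508

Shadow minimum tax:
  Base (financial-statement income): 1,331,000
  Exemption: 116,000 − 20% × (1,331,000 − 753,000) = 116,000 − 115,600 = 400
  Base: 1,331,000 − 400 = 1,330,600
  1,330,600 × 18% = 239,508

Regular income tax:
  120,000 × 6% = 7,200
  604,000 × 13% = 78,520
  163,500 × 25% = 40,875
  → 126,595
  Less childcare facility credit 78,000 → 48,595

239,508 > 48,595, so the shadow minimum tax is the binding amount.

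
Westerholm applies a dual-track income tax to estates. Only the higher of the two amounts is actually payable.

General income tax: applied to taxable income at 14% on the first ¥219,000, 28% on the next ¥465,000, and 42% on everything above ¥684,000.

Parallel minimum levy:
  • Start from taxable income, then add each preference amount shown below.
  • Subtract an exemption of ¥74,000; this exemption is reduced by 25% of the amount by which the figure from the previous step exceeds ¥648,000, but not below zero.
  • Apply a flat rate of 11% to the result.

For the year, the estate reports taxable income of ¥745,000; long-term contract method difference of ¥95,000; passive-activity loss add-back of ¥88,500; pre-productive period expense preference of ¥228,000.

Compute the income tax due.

Parallel minimum levy:
  Adjusted income: ¥745,000 + ¥95,000 + ¥88,500 + ¥228,000 = ¥1,156,500
  Exemption: 25% × (¥1,156,500 − ¥648,000) = ¥127,125 ≥ ¥74,000, so the exemption is fully phased out
  Base: ¥1,156,500 − ¥0 = ¥1,156,500
  ¥1,156,500 × 11% = ¥127,215

General income tax:
  ¥219,000 × 14% = ¥30,660
  ¥465,000 × 28% = ¥130,200
  ¥61,000 × 42% = ¥25,620
  → ¥186,480

¥186,480 > ¥127,215, so the general income tax governs.

¥186,480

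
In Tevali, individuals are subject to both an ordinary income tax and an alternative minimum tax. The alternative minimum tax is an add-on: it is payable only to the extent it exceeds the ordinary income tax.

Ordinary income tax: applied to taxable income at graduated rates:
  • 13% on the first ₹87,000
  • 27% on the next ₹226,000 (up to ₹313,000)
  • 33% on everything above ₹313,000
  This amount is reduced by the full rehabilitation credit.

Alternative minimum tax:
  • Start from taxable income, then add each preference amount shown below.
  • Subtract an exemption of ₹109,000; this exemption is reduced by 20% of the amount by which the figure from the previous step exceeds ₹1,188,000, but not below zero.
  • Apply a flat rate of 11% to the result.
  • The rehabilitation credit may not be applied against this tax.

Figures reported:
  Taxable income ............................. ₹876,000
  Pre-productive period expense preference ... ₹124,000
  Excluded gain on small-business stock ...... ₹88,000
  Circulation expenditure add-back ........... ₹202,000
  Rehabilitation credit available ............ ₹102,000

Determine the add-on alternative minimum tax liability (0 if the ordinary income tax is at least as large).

Alternative minimum tax:
  Adjusted income: ₹876,000 + ₹124,000 + ₹88,000 + ₹202,000 = ₹1,290,000
  Exemption: ₹109,000 − 20% × (₹1,290,000 − ₹1,188,000) = ₹109,000 − ₹20,400 = ₹88,600
  Base: ₹1,290,000 − ₹88,600 = ₹1,201,400
  ₹1,201,400 × 11% = ₹132,154

Ordinary income tax:
  ₹87,000 × 13% = ₹11,310
  ₹226,000 × 27% = ₹61,020
  ₹563,000 × 33% = ₹185,790
  → ₹258,120
  Less rehabilitation credit ₹102,000 → ₹156,120

₹132,154 ≤ ₹156,120, so no add-on is due.

₹0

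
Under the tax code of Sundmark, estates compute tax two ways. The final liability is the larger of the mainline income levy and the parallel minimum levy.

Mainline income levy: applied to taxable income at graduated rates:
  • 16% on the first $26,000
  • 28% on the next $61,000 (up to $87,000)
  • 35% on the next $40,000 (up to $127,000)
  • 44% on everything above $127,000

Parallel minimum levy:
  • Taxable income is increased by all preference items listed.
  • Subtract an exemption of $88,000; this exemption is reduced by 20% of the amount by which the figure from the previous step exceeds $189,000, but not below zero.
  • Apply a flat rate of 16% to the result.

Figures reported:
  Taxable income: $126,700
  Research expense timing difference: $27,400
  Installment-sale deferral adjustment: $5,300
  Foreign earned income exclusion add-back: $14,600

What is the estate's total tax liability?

$35,135

Parallel minimum levy:
  Adjusted income: $126,700 + $27,400 + $5,300 + $14,600 = $174,000
  Exemption: $174,000 ≤ $189,000, so full $88,000 applies
  Base: $174,000 − $88,000 = $86,000
  $86,000 × 16% = $13,760

Mainline income levy:
  $26,000 × 16% = $4,160
  $61,000 × 28% = $17,080
  $39,700 × 35% = $13,895
  → $35,135

$35,135 > $13,760, so the mainline income levy governs.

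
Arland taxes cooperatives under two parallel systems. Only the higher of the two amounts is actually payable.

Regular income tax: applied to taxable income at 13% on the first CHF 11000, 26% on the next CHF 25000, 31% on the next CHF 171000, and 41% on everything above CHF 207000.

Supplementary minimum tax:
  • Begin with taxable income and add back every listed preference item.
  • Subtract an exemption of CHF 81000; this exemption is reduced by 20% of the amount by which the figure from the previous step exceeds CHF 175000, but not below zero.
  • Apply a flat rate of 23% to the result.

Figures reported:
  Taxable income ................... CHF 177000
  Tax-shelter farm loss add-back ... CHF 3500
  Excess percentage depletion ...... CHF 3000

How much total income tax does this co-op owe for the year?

CHF 51640

Regular income tax:
  CHF 11000 × 13% = CHF 1430
  CHF 25000 × 26% = CHF 6500
  CHF 141000 × 31% = CHF 43710
  → CHF 51640

Supplementary minimum tax:
  Adjusted income: CHF 177000 + CHF 3500 + CHF 3000 = CHF 183500
  Exemption: CHF 81000 − 20% × (CHF 183500 − CHF 175000) = CHF 81000 − CHF 1700 = CHF 79300
  Base: CHF 183500 − CHF 79300 = CHF 104200
  CHF 104200 × 23% = CHF 23966

CHF 51640 > CHF 23966, so the regular income tax governs.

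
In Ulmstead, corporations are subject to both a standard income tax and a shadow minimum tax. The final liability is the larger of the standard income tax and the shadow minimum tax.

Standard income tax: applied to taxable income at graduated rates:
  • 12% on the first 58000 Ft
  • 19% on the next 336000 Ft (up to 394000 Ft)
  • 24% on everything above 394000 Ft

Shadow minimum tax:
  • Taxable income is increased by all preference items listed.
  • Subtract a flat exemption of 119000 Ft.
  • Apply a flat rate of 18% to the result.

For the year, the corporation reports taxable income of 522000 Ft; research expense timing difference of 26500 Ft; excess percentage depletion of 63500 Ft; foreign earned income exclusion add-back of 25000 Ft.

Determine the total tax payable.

Shadow minimum tax:
  Adjusted income: 522000 Ft + 26500 Ft + 63500 Ft + 25000 Ft = 637000 Ft
  Less exemption 119000 Ft → base 518000 Ft
  518000 Ft × 18% = 93240 Ft

Standard income tax:
  58000 Ft × 12% = 6960 Ft
  336000 Ft × 19% = 63840 Ft
  128000 Ft × 24% = 30720 Ft
  → 101520 Ft

101520 Ft > 93240 Ft, so the standard income tax governs.

101520 Ft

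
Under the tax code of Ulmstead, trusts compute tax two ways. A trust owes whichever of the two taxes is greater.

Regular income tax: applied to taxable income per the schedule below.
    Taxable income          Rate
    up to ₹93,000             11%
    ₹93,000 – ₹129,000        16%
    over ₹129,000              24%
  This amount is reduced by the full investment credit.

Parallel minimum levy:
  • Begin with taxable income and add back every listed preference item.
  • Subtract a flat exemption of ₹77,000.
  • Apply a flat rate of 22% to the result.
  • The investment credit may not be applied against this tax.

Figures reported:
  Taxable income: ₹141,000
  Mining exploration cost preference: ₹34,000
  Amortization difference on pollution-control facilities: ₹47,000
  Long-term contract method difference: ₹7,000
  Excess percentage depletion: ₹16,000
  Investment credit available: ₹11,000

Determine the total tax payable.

Parallel minimum levy:
  Adjusted income: ₹141,000 + ₹34,000 + ₹47,000 + ₹7,000 + ₹16,000 = ₹245,000
  Less exemption ₹77,000 → base ₹168,000
  ₹168,000 × 22% = ₹36,960

Regular income tax:
  ₹93,000 × 11% = ₹10,230
  ₹36,000 × 16% = ₹5,760
  ₹12,000 × 24% = ₹2,880
  → ₹18,870
  Less investment credit ₹11,000 → ₹7,870

₹36,960 > ₹7,870, so the parallel minimum levy is the binding amount.

₹36,960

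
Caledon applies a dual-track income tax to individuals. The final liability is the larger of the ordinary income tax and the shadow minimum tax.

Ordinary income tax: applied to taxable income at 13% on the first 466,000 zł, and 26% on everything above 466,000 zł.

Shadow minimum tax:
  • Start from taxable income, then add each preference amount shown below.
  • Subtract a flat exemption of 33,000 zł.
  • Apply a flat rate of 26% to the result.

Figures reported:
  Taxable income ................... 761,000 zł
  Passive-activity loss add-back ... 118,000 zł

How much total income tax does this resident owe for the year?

219,960 zł

Ordinary income tax:
  466,000 zł × 13% = 60,580 zł
  295,000 zł × 26% = 76,700 zł
  → 137,280 zł

Shadow minimum tax:
  Adjusted income: 761,000 zł + 118,000 zł = 879,000 zł
  Less exemption 33,000 zł → base 846,000 zł
  846,000 zł × 26% = 219,960 zł

219,960 zł > 137,280 zł, so the shadow minimum tax is the binding amount.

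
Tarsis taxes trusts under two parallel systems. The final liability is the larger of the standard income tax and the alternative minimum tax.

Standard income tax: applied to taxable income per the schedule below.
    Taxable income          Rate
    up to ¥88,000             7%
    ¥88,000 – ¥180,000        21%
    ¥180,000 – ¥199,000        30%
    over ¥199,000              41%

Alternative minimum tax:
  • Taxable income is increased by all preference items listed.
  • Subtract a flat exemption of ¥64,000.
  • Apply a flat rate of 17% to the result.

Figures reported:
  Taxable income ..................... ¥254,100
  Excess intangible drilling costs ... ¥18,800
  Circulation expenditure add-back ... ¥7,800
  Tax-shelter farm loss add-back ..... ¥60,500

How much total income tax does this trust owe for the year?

¥53,771

Standard income tax:
  ¥88,000 × 7% = ¥6,160
  ¥92,000 × 21% = ¥19,320
  ¥19,000 × 30% = ¥5,700
  ¥55,100 × 41% = ¥22,591
  → ¥53,771

Alternative minimum tax:
  Adjusted income: ¥254,100 + ¥18,800 + ¥7,800 + ¥60,500 = ¥341,200
  Less exemption ¥64,000 → base ¥277,200
  ¥277,200 × 17% = ¥47,124

¥53,771 > ¥47,124, so the standard income tax governs.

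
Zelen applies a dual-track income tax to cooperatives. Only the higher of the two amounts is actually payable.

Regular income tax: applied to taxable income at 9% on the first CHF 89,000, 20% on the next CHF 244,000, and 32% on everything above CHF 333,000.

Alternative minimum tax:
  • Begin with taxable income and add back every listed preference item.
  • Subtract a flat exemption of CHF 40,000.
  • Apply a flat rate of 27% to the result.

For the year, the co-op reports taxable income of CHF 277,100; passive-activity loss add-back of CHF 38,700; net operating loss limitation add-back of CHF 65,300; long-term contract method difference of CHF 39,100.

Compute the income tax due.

CHF 102,654

Alternative minimum tax:
  Adjusted income: CHF 277,100 + CHF 38,700 + CHF 65,300 + CHF 39,100 = CHF 420,200
  Less exemption CHF 40,000 → base CHF 380,200
  CHF 380,200 × 27% = CHF 102,654

Regular income tax:
  CHF 89,000 × 9% = CHF 8,010
  CHF 188,100 × 20% = CHF 37,620
  → CHF 45,630

CHF 102,654 > CHF 45,630, so the alternative minimum tax is the binding amount.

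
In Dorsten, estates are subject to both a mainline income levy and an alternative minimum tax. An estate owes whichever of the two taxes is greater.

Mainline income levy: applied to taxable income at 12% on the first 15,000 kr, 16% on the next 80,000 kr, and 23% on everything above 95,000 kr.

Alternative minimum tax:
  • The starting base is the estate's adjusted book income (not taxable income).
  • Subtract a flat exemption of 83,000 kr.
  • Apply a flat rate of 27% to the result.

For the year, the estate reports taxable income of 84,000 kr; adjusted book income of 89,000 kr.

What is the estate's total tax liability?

Alternative minimum tax:
  Base (adjusted book income): 89,000 kr
  Less exemption 83,000 kr → base 6,000 kr
  6,000 kr × 27% = 1,620 kr

Mainline income levy:
  15,000 kr × 12% = 1,800 kr
  69,000 kr × 16% = 11,040 kr
  → 12,840 kr

12,840 kr > 1,620 kr, so the mainline income levy governs.

12,840 kr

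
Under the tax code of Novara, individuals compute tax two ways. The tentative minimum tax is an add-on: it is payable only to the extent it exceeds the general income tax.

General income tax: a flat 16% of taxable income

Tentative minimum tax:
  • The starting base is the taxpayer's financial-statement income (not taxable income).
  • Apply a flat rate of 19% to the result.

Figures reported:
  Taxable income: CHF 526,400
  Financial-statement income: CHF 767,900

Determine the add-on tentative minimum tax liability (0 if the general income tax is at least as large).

CHF 61,677

General income tax:
  CHF 526,400 × 16% = CHF 84,224

Tentative minimum tax:
  Base (financial-statement income): CHF 767,900
  CHF 767,900 × 19% = CHF 145,901

Excess of tentative minimum tax over general income tax: CHF 145,901 − CHF 84,224 = CHF 61,677.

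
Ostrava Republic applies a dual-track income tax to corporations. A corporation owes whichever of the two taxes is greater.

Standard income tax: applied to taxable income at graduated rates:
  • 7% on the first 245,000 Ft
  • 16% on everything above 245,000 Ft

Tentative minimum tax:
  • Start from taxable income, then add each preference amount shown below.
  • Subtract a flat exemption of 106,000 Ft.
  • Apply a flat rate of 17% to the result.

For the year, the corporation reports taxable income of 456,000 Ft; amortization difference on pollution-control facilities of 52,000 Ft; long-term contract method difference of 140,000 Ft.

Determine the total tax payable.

92,140 Ft

Standard income tax:
  245,000 Ft × 7% = 17,150 Ft
  211,000 Ft × 16% = 33,760 Ft
  → 50,910 Ft

Tentative minimum tax:
  Adjusted income: 456,000 Ft + 52,000 Ft + 140,000 Ft = 648,000 Ft
  Less exemption 106,000 Ft → base 542,000 Ft
  542,000 Ft × 17% = 92,140 Ft

92,140 Ft > 50,910 Ft, so the tentative minimum tax is the binding amount.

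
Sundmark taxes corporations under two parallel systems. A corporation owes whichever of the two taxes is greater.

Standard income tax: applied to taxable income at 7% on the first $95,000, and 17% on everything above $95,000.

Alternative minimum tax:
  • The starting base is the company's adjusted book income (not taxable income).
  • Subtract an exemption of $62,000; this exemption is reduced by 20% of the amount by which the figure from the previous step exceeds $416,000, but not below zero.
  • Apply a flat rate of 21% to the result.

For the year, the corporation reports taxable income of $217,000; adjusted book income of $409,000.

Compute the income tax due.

$72,870

Alternative minimum tax:
  Base (adjusted book income): $409,000
  Exemption: $409,000 ≤ $416,000, so full $62,000 applies
  Base: $409,000 − $62,000 = $347,000
  $347,000 × 21% = $72,870

Standard income tax:
  $95,000 × 7% = $6,650
  $122,000 × 17% = $20,740
  → $27,390

$72,870 > $27,390, so the alternative minimum tax is the binding amount.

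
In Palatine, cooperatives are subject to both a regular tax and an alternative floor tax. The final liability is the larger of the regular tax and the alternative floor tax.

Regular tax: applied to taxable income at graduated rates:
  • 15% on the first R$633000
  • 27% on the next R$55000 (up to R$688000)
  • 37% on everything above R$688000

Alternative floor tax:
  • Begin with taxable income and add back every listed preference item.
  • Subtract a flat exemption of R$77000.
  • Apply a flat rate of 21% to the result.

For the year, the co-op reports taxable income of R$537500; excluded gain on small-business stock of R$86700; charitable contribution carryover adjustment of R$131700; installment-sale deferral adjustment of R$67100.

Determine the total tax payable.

R$156660

Alternative floor tax:
  Adjusted income: R$537500 + R$86700 + R$131700 + R$67100 = R$823000
  Less exemption R$77000 → base R$746000
  R$746000 × 21% = R$156660

Regular tax:
  R$537500 × 15% = R$80625

R$156660 > R$80625, so the alternative floor tax is the binding amount.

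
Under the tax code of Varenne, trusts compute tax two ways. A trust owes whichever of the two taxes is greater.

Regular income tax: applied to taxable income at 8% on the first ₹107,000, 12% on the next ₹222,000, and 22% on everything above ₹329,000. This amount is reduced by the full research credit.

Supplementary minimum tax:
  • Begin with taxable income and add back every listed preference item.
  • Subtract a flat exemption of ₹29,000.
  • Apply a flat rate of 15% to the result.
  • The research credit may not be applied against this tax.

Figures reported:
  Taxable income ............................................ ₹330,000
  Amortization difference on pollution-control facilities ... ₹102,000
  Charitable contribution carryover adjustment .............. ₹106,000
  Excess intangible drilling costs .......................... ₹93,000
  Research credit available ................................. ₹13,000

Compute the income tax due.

₹90,300

Regular income tax:
  ₹107,000 × 8% = ₹8,560
  ₹222,000 × 12% = ₹26,640
  ₹1,000 × 22% = ₹220
  → ₹35,420
  Less research credit ₹13,000 → ₹22,420

Supplementary minimum tax:
  Adjusted income: ₹330,000 + ₹102,000 + ₹106,000 + ₹93,000 = ₹631,000
  Less exemption ₹29,000 → base ₹602,000
  ₹602,000 × 15% = ₹90,300

₹90,300 > ₹22,420, so the supplementary minimum tax is the binding amount.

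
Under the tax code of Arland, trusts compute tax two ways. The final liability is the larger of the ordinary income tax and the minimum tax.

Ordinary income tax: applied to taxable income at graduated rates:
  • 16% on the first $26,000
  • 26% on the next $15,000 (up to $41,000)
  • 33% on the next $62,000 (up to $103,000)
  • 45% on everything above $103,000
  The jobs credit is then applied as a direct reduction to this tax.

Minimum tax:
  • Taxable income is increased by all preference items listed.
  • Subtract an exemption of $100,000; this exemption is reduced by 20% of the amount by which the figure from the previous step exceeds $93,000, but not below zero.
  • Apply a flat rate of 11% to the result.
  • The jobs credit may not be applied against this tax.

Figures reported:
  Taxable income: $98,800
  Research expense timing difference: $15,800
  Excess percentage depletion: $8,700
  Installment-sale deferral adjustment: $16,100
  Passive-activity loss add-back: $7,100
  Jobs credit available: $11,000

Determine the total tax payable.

$16,134

Ordinary income tax:
  $26,000 × 16% = $4,160
  $15,000 × 26% = $3,900
  $57,800 × 33% = $19,074
  → $27,134
  Less jobs credit $11,000 → $16,134

Minimum tax:
  Adjusted income: $98,800 + $15,800 + $8,700 + $16,100 + $7,100 = $146,500
  Exemption: $100,000 − 20% × ($146,500 − $93,000) = $100,000 − $10,700 = $89,300
  Base: $146,500 − $89,300 = $57,200
  $57,200 × 11% = $6,292

$16,134 > $6,292, so the ordinary income tax governs.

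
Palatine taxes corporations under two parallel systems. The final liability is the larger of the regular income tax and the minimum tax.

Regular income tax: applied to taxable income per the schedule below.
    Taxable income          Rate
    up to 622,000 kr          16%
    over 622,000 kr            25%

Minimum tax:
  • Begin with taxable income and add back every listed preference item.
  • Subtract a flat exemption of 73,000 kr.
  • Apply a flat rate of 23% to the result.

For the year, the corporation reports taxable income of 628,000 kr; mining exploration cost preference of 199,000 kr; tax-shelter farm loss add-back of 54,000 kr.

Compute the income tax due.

Regular income tax:
  622,000 kr × 16% = 99,520 kr
  6,000 kr × 25% = 1,500 kr
  → 101,020 kr

Minimum tax:
  Adjusted income: 628,000 kr + 199,000 kr + 54,000 kr = 881,000 kr
  Less exemption 73,000 kr → base 808,000 kr
  808,000 kr × 23% = 185,840 kr

185,840 kr > 101,020 kr, so the minimum tax is the binding amount.

185,840 kr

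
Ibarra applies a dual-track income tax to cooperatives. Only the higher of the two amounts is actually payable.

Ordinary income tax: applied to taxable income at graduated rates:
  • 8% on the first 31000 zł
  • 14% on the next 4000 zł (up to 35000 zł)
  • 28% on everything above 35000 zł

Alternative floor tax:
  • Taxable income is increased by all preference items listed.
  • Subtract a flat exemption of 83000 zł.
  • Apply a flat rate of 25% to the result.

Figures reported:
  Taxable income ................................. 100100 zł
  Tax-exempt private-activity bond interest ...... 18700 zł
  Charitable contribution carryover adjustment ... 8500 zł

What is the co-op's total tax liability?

21268 zł

Ordinary income tax:
  31000 zł × 8% = 2480 zł
  4000 zł × 14% = 560 zł
  65100 zł × 28% = 18228 zł
  → 21268 zł

Alternative floor tax:
  Adjusted income: 100100 zł + 18700 zł + 8500 zł = 127300 zł
  Less exemption 83000 zł → base 44300 zł
  44300 zł × 25% = 11075 zł

21268 zł > 11075 zł, so the ordinary income tax governs.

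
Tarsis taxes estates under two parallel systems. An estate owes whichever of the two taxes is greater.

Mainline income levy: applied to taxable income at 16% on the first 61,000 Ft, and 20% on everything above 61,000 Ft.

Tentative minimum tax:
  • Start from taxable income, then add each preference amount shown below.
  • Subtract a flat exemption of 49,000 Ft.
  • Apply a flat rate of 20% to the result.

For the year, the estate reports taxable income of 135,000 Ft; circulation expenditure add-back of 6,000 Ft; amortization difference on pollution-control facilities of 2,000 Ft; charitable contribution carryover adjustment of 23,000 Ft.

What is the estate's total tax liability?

Mainline income levy:
  61,000 Ft × 16% = 9,760 Ft
  74,000 Ft × 20% = 14,800 Ft
  → 24,560 Ft

Tentative minimum tax:
  Adjusted income: 135,000 Ft + 6,000 Ft + 2,000 Ft + 23,000 Ft = 166,000 Ft
  Less exemption 49,000 Ft → base 117,000 Ft
  117,000 Ft × 20% = 23,400 Ft

24,560 Ft > 23,400 Ft, so the mainline income levy governs.

24,560 Ft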